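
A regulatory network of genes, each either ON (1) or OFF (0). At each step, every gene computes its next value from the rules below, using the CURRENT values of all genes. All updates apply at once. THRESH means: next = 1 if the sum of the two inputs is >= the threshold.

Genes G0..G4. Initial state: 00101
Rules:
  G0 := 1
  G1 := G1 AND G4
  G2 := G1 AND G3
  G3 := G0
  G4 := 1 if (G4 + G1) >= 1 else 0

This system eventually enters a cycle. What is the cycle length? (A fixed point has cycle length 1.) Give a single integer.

Answer: 1

Derivation:
Step 0: 00101
Step 1: G0=1(const) G1=G1&G4=0&1=0 G2=G1&G3=0&0=0 G3=G0=0 G4=(1+0>=1)=1 -> 10001
Step 2: G0=1(const) G1=G1&G4=0&1=0 G2=G1&G3=0&0=0 G3=G0=1 G4=(1+0>=1)=1 -> 10011
Step 3: G0=1(const) G1=G1&G4=0&1=0 G2=G1&G3=0&1=0 G3=G0=1 G4=(1+0>=1)=1 -> 10011
State from step 3 equals state from step 2 -> cycle length 1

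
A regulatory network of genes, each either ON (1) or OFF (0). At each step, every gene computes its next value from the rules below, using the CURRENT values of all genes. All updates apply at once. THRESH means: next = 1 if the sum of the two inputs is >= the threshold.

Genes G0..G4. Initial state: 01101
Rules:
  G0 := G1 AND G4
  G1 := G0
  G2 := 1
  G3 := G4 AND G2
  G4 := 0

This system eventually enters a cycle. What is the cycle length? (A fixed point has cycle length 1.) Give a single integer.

Step 0: 01101
Step 1: G0=G1&G4=1&1=1 G1=G0=0 G2=1(const) G3=G4&G2=1&1=1 G4=0(const) -> 10110
Step 2: G0=G1&G4=0&0=0 G1=G0=1 G2=1(const) G3=G4&G2=0&1=0 G4=0(const) -> 01100
Step 3: G0=G1&G4=1&0=0 G1=G0=0 G2=1(const) G3=G4&G2=0&1=0 G4=0(const) -> 00100
Step 4: G0=G1&G4=0&0=0 G1=G0=0 G2=1(const) G3=G4&G2=0&1=0 G4=0(const) -> 00100
State from step 4 equals state from step 3 -> cycle length 1

Answer: 1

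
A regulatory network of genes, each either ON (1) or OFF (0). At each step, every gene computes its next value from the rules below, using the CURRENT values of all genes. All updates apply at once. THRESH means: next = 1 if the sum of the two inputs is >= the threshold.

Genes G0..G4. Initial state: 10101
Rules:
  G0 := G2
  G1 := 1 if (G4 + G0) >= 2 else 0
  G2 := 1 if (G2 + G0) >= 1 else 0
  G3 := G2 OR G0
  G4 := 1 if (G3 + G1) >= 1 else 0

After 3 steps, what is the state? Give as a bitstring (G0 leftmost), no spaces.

Step 1: G0=G2=1 G1=(1+1>=2)=1 G2=(1+1>=1)=1 G3=G2|G0=1|1=1 G4=(0+0>=1)=0 -> 11110
Step 2: G0=G2=1 G1=(0+1>=2)=0 G2=(1+1>=1)=1 G3=G2|G0=1|1=1 G4=(1+1>=1)=1 -> 10111
Step 3: G0=G2=1 G1=(1+1>=2)=1 G2=(1+1>=1)=1 G3=G2|G0=1|1=1 G4=(1+0>=1)=1 -> 11111

11111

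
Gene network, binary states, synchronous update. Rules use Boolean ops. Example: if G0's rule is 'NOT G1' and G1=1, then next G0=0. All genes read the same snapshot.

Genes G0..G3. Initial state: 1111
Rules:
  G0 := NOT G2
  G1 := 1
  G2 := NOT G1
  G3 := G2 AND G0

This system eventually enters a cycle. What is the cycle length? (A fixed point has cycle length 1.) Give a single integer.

Step 0: 1111
Step 1: G0=NOT G2=NOT 1=0 G1=1(const) G2=NOT G1=NOT 1=0 G3=G2&G0=1&1=1 -> 0101
Step 2: G0=NOT G2=NOT 0=1 G1=1(const) G2=NOT G1=NOT 1=0 G3=G2&G0=0&0=0 -> 1100
Step 3: G0=NOT G2=NOT 0=1 G1=1(const) G2=NOT G1=NOT 1=0 G3=G2&G0=0&1=0 -> 1100
State from step 3 equals state from step 2 -> cycle length 1

Answer: 1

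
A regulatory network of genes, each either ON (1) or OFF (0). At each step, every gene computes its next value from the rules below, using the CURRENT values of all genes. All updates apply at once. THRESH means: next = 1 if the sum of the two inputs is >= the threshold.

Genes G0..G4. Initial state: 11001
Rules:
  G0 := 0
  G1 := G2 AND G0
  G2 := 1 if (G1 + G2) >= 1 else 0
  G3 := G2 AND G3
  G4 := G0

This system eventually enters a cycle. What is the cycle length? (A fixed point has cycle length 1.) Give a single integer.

Answer: 1

Derivation:
Step 0: 11001
Step 1: G0=0(const) G1=G2&G0=0&1=0 G2=(1+0>=1)=1 G3=G2&G3=0&0=0 G4=G0=1 -> 00101
Step 2: G0=0(const) G1=G2&G0=1&0=0 G2=(0+1>=1)=1 G3=G2&G3=1&0=0 G4=G0=0 -> 00100
Step 3: G0=0(const) G1=G2&G0=1&0=0 G2=(0+1>=1)=1 G3=G2&G3=1&0=0 G4=G0=0 -> 00100
State from step 3 equals state from step 2 -> cycle length 1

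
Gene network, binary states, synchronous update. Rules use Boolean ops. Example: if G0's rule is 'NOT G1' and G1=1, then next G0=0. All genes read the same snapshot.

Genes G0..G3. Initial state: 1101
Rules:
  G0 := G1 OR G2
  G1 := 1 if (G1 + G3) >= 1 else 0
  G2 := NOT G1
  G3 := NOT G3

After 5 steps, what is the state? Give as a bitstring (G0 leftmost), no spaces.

Step 1: G0=G1|G2=1|0=1 G1=(1+1>=1)=1 G2=NOT G1=NOT 1=0 G3=NOT G3=NOT 1=0 -> 1100
Step 2: G0=G1|G2=1|0=1 G1=(1+0>=1)=1 G2=NOT G1=NOT 1=0 G3=NOT G3=NOT 0=1 -> 1101
Step 3: G0=G1|G2=1|0=1 G1=(1+1>=1)=1 G2=NOT G1=NOT 1=0 G3=NOT G3=NOT 1=0 -> 1100
Step 4: G0=G1|G2=1|0=1 G1=(1+0>=1)=1 G2=NOT G1=NOT 1=0 G3=NOT G3=NOT 0=1 -> 1101
Step 5: G0=G1|G2=1|0=1 G1=(1+1>=1)=1 G2=NOT G1=NOT 1=0 G3=NOT G3=NOT 1=0 -> 1100

1100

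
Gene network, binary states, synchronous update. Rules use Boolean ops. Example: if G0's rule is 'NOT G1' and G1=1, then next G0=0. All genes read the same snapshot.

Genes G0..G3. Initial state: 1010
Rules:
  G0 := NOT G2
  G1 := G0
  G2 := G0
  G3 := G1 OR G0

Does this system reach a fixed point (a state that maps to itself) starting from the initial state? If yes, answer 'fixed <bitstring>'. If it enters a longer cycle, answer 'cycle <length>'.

Answer: cycle 4

Derivation:
Step 0: 1010
Step 1: G0=NOT G2=NOT 1=0 G1=G0=1 G2=G0=1 G3=G1|G0=0|1=1 -> 0111
Step 2: G0=NOT G2=NOT 1=0 G1=G0=0 G2=G0=0 G3=G1|G0=1|0=1 -> 0001
Step 3: G0=NOT G2=NOT 0=1 G1=G0=0 G2=G0=0 G3=G1|G0=0|0=0 -> 1000
Step 4: G0=NOT G2=NOT 0=1 G1=G0=1 G2=G0=1 G3=G1|G0=0|1=1 -> 1111
Step 5: G0=NOT G2=NOT 1=0 G1=G0=1 G2=G0=1 G3=G1|G0=1|1=1 -> 0111
Cycle of length 4 starting at step 1 -> no fixed point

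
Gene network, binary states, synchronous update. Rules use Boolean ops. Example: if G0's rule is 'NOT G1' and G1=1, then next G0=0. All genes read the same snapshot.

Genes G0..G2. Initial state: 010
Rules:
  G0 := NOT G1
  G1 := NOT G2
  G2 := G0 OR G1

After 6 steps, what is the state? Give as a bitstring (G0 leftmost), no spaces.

Step 1: G0=NOT G1=NOT 1=0 G1=NOT G2=NOT 0=1 G2=G0|G1=0|1=1 -> 011
Step 2: G0=NOT G1=NOT 1=0 G1=NOT G2=NOT 1=0 G2=G0|G1=0|1=1 -> 001
Step 3: G0=NOT G1=NOT 0=1 G1=NOT G2=NOT 1=0 G2=G0|G1=0|0=0 -> 100
Step 4: G0=NOT G1=NOT 0=1 G1=NOT G2=NOT 0=1 G2=G0|G1=1|0=1 -> 111
Step 5: G0=NOT G1=NOT 1=0 G1=NOT G2=NOT 1=0 G2=G0|G1=1|1=1 -> 001
Step 6: G0=NOT G1=NOT 0=1 G1=NOT G2=NOT 1=0 G2=G0|G1=0|0=0 -> 100

100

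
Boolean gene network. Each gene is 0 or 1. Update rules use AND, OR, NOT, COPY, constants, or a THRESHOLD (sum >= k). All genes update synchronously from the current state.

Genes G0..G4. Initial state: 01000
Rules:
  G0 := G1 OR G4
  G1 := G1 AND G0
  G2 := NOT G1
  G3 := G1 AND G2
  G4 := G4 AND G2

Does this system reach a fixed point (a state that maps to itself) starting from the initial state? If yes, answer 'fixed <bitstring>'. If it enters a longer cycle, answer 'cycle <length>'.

Step 0: 01000
Step 1: G0=G1|G4=1|0=1 G1=G1&G0=1&0=0 G2=NOT G1=NOT 1=0 G3=G1&G2=1&0=0 G4=G4&G2=0&0=0 -> 10000
Step 2: G0=G1|G4=0|0=0 G1=G1&G0=0&1=0 G2=NOT G1=NOT 0=1 G3=G1&G2=0&0=0 G4=G4&G2=0&0=0 -> 00100
Step 3: G0=G1|G4=0|0=0 G1=G1&G0=0&0=0 G2=NOT G1=NOT 0=1 G3=G1&G2=0&1=0 G4=G4&G2=0&1=0 -> 00100
Fixed point reached at step 2: 00100

Answer: fixed 00100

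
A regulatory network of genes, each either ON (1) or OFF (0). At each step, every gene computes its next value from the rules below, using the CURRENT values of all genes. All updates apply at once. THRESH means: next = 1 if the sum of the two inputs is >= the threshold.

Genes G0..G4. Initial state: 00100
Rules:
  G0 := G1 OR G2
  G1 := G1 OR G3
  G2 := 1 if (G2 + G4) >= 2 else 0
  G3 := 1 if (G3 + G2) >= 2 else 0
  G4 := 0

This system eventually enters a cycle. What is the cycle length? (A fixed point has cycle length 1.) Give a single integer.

Answer: 1

Derivation:
Step 0: 00100
Step 1: G0=G1|G2=0|1=1 G1=G1|G3=0|0=0 G2=(1+0>=2)=0 G3=(0+1>=2)=0 G4=0(const) -> 10000
Step 2: G0=G1|G2=0|0=0 G1=G1|G3=0|0=0 G2=(0+0>=2)=0 G3=(0+0>=2)=0 G4=0(const) -> 00000
Step 3: G0=G1|G2=0|0=0 G1=G1|G3=0|0=0 G2=(0+0>=2)=0 G3=(0+0>=2)=0 G4=0(const) -> 00000
State from step 3 equals state from step 2 -> cycle length 1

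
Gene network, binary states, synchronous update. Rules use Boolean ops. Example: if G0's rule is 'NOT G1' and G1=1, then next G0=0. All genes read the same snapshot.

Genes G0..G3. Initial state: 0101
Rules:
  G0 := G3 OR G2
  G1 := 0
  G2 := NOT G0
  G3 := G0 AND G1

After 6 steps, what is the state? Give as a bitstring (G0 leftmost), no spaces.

Step 1: G0=G3|G2=1|0=1 G1=0(const) G2=NOT G0=NOT 0=1 G3=G0&G1=0&1=0 -> 1010
Step 2: G0=G3|G2=0|1=1 G1=0(const) G2=NOT G0=NOT 1=0 G3=G0&G1=1&0=0 -> 1000
Step 3: G0=G3|G2=0|0=0 G1=0(const) G2=NOT G0=NOT 1=0 G3=G0&G1=1&0=0 -> 0000
Step 4: G0=G3|G2=0|0=0 G1=0(const) G2=NOT G0=NOT 0=1 G3=G0&G1=0&0=0 -> 0010
Step 5: G0=G3|G2=0|1=1 G1=0(const) G2=NOT G0=NOT 0=1 G3=G0&G1=0&0=0 -> 1010
Step 6: G0=G3|G2=0|1=1 G1=0(const) G2=NOT G0=NOT 1=0 G3=G0&G1=1&0=0 -> 1000

1000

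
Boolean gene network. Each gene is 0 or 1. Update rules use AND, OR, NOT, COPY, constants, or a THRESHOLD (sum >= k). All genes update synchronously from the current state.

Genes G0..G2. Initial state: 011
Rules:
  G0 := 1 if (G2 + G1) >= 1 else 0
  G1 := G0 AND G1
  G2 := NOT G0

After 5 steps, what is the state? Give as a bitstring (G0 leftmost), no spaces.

Step 1: G0=(1+1>=1)=1 G1=G0&G1=0&1=0 G2=NOT G0=NOT 0=1 -> 101
Step 2: G0=(1+0>=1)=1 G1=G0&G1=1&0=0 G2=NOT G0=NOT 1=0 -> 100
Step 3: G0=(0+0>=1)=0 G1=G0&G1=1&0=0 G2=NOT G0=NOT 1=0 -> 000
Step 4: G0=(0+0>=1)=0 G1=G0&G1=0&0=0 G2=NOT G0=NOT 0=1 -> 001
Step 5: G0=(1+0>=1)=1 G1=G0&G1=0&0=0 G2=NOT G0=NOT 0=1 -> 101

101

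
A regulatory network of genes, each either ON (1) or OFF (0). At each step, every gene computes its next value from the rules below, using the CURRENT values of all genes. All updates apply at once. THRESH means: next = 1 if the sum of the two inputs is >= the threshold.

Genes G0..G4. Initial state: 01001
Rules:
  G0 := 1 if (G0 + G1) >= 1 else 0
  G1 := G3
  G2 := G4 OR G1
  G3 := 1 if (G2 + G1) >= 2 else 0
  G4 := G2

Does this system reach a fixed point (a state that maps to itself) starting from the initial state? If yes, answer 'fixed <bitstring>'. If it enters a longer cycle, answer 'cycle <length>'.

Answer: cycle 2

Derivation:
Step 0: 01001
Step 1: G0=(0+1>=1)=1 G1=G3=0 G2=G4|G1=1|1=1 G3=(0+1>=2)=0 G4=G2=0 -> 10100
Step 2: G0=(1+0>=1)=1 G1=G3=0 G2=G4|G1=0|0=0 G3=(1+0>=2)=0 G4=G2=1 -> 10001
Step 3: G0=(1+0>=1)=1 G1=G3=0 G2=G4|G1=1|0=1 G3=(0+0>=2)=0 G4=G2=0 -> 10100
Cycle of length 2 starting at step 1 -> no fixed point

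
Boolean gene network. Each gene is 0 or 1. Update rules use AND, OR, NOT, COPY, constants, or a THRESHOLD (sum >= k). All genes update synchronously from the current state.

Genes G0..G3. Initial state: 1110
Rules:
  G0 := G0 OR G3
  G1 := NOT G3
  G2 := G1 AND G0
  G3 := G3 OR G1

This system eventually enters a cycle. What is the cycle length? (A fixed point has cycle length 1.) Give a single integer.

Step 0: 1110
Step 1: G0=G0|G3=1|0=1 G1=NOT G3=NOT 0=1 G2=G1&G0=1&1=1 G3=G3|G1=0|1=1 -> 1111
Step 2: G0=G0|G3=1|1=1 G1=NOT G3=NOT 1=0 G2=G1&G0=1&1=1 G3=G3|G1=1|1=1 -> 1011
Step 3: G0=G0|G3=1|1=1 G1=NOT G3=NOT 1=0 G2=G1&G0=0&1=0 G3=G3|G1=1|0=1 -> 1001
Step 4: G0=G0|G3=1|1=1 G1=NOT G3=NOT 1=0 G2=G1&G0=0&1=0 G3=G3|G1=1|0=1 -> 1001
State from step 4 equals state from step 3 -> cycle length 1

Answer: 1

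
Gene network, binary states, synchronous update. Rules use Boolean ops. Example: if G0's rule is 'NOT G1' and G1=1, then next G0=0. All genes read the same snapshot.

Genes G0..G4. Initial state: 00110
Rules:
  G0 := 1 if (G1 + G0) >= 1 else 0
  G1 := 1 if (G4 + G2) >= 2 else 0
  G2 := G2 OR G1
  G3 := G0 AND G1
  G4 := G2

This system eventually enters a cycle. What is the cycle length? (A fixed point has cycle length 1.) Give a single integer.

Step 0: 00110
Step 1: G0=(0+0>=1)=0 G1=(0+1>=2)=0 G2=G2|G1=1|0=1 G3=G0&G1=0&0=0 G4=G2=1 -> 00101
Step 2: G0=(0+0>=1)=0 G1=(1+1>=2)=1 G2=G2|G1=1|0=1 G3=G0&G1=0&0=0 G4=G2=1 -> 01101
Step 3: G0=(1+0>=1)=1 G1=(1+1>=2)=1 G2=G2|G1=1|1=1 G3=G0&G1=0&1=0 G4=G2=1 -> 11101
Step 4: G0=(1+1>=1)=1 G1=(1+1>=2)=1 G2=G2|G1=1|1=1 G3=G0&G1=1&1=1 G4=G2=1 -> 11111
Step 5: G0=(1+1>=1)=1 G1=(1+1>=2)=1 G2=G2|G1=1|1=1 G3=G0&G1=1&1=1 G4=G2=1 -> 11111
State from step 5 equals state from step 4 -> cycle length 1

Answer: 1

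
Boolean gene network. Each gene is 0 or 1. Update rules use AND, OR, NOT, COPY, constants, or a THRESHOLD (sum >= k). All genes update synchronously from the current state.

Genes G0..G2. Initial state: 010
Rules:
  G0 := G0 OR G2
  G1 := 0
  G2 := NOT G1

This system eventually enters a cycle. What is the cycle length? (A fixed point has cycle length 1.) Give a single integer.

Answer: 1

Derivation:
Step 0: 010
Step 1: G0=G0|G2=0|0=0 G1=0(const) G2=NOT G1=NOT 1=0 -> 000
Step 2: G0=G0|G2=0|0=0 G1=0(const) G2=NOT G1=NOT 0=1 -> 001
Step 3: G0=G0|G2=0|1=1 G1=0(const) G2=NOT G1=NOT 0=1 -> 101
Step 4: G0=G0|G2=1|1=1 G1=0(const) G2=NOT G1=NOT 0=1 -> 101
State from step 4 equals state from step 3 -> cycle length 1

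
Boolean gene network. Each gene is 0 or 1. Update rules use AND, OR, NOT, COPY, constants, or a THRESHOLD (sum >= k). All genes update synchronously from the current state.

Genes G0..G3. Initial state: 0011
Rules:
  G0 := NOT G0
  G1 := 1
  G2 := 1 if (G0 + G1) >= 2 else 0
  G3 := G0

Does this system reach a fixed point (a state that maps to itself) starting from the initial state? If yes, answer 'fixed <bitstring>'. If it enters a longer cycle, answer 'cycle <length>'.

Step 0: 0011
Step 1: G0=NOT G0=NOT 0=1 G1=1(const) G2=(0+0>=2)=0 G3=G0=0 -> 1100
Step 2: G0=NOT G0=NOT 1=0 G1=1(const) G2=(1+1>=2)=1 G3=G0=1 -> 0111
Step 3: G0=NOT G0=NOT 0=1 G1=1(const) G2=(0+1>=2)=0 G3=G0=0 -> 1100
Cycle of length 2 starting at step 1 -> no fixed point

Answer: cycle 2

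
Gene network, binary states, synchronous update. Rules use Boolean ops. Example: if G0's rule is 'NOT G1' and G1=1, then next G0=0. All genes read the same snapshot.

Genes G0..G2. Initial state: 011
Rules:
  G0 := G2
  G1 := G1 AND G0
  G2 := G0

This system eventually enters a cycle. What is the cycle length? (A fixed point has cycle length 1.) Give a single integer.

Answer: 2

Derivation:
Step 0: 011
Step 1: G0=G2=1 G1=G1&G0=1&0=0 G2=G0=0 -> 100
Step 2: G0=G2=0 G1=G1&G0=0&1=0 G2=G0=1 -> 001
Step 3: G0=G2=1 G1=G1&G0=0&0=0 G2=G0=0 -> 100
State from step 3 equals state from step 1 -> cycle length 2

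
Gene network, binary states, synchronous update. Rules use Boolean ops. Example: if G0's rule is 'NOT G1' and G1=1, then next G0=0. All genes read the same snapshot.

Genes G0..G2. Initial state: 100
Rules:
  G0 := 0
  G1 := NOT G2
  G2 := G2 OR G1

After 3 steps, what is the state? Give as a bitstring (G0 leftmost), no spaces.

Step 1: G0=0(const) G1=NOT G2=NOT 0=1 G2=G2|G1=0|0=0 -> 010
Step 2: G0=0(const) G1=NOT G2=NOT 0=1 G2=G2|G1=0|1=1 -> 011
Step 3: G0=0(const) G1=NOT G2=NOT 1=0 G2=G2|G1=1|1=1 -> 001

001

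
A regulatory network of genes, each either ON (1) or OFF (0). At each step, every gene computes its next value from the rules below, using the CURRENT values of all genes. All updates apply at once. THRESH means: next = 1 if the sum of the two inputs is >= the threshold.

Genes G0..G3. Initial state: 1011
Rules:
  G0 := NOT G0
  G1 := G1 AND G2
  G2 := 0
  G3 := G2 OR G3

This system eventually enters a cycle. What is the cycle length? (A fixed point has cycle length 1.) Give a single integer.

Answer: 2

Derivation:
Step 0: 1011
Step 1: G0=NOT G0=NOT 1=0 G1=G1&G2=0&1=0 G2=0(const) G3=G2|G3=1|1=1 -> 0001
Step 2: G0=NOT G0=NOT 0=1 G1=G1&G2=0&0=0 G2=0(const) G3=G2|G3=0|1=1 -> 1001
Step 3: G0=NOT G0=NOT 1=0 G1=G1&G2=0&0=0 G2=0(const) G3=G2|G3=0|1=1 -> 0001
State from step 3 equals state from step 1 -> cycle length 2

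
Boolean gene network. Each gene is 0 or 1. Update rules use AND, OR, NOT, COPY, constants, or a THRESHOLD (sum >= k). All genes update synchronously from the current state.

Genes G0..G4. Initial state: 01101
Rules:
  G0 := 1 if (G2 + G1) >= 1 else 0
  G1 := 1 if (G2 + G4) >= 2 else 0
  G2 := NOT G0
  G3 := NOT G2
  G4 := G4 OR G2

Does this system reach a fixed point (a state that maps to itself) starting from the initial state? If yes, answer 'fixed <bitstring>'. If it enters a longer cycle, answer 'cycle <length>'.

Step 0: 01101
Step 1: G0=(1+1>=1)=1 G1=(1+1>=2)=1 G2=NOT G0=NOT 0=1 G3=NOT G2=NOT 1=0 G4=G4|G2=1|1=1 -> 11101
Step 2: G0=(1+1>=1)=1 G1=(1+1>=2)=1 G2=NOT G0=NOT 1=0 G3=NOT G2=NOT 1=0 G4=G4|G2=1|1=1 -> 11001
Step 3: G0=(0+1>=1)=1 G1=(0+1>=2)=0 G2=NOT G0=NOT 1=0 G3=NOT G2=NOT 0=1 G4=G4|G2=1|0=1 -> 10011
Step 4: G0=(0+0>=1)=0 G1=(0+1>=2)=0 G2=NOT G0=NOT 1=0 G3=NOT G2=NOT 0=1 G4=G4|G2=1|0=1 -> 00011
Step 5: G0=(0+0>=1)=0 G1=(0+1>=2)=0 G2=NOT G0=NOT 0=1 G3=NOT G2=NOT 0=1 G4=G4|G2=1|0=1 -> 00111
Step 6: G0=(1+0>=1)=1 G1=(1+1>=2)=1 G2=NOT G0=NOT 0=1 G3=NOT G2=NOT 1=0 G4=G4|G2=1|1=1 -> 11101
Cycle of length 5 starting at step 1 -> no fixed point

Answer: cycle 5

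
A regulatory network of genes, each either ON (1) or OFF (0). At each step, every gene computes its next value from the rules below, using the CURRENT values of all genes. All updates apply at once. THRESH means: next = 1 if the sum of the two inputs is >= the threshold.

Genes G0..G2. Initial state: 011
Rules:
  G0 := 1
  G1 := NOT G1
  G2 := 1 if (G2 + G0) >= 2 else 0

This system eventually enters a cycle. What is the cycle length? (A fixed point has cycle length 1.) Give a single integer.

Step 0: 011
Step 1: G0=1(const) G1=NOT G1=NOT 1=0 G2=(1+0>=2)=0 -> 100
Step 2: G0=1(const) G1=NOT G1=NOT 0=1 G2=(0+1>=2)=0 -> 110
Step 3: G0=1(const) G1=NOT G1=NOT 1=0 G2=(0+1>=2)=0 -> 100
State from step 3 equals state from step 1 -> cycle length 2

Answer: 2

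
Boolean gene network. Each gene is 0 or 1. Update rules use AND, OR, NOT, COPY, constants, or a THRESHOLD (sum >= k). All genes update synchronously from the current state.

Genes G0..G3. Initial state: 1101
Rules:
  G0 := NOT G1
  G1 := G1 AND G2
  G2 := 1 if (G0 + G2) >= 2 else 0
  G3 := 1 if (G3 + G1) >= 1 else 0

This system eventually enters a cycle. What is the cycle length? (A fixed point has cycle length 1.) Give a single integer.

Step 0: 1101
Step 1: G0=NOT G1=NOT 1=0 G1=G1&G2=1&0=0 G2=(1+0>=2)=0 G3=(1+1>=1)=1 -> 0001
Step 2: G0=NOT G1=NOT 0=1 G1=G1&G2=0&0=0 G2=(0+0>=2)=0 G3=(1+0>=1)=1 -> 1001
Step 3: G0=NOT G1=NOT 0=1 G1=G1&G2=0&0=0 G2=(1+0>=2)=0 G3=(1+0>=1)=1 -> 1001
State from step 3 equals state from step 2 -> cycle length 1

Answer: 1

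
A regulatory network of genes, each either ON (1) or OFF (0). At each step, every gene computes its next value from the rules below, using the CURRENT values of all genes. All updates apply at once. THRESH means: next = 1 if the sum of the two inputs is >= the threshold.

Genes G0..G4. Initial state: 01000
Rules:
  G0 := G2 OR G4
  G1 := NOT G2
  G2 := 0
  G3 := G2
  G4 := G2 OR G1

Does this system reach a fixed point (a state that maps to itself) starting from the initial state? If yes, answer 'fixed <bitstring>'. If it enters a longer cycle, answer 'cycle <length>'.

Answer: fixed 11001

Derivation:
Step 0: 01000
Step 1: G0=G2|G4=0|0=0 G1=NOT G2=NOT 0=1 G2=0(const) G3=G2=0 G4=G2|G1=0|1=1 -> 01001
Step 2: G0=G2|G4=0|1=1 G1=NOT G2=NOT 0=1 G2=0(const) G3=G2=0 G4=G2|G1=0|1=1 -> 11001
Step 3: G0=G2|G4=0|1=1 G1=NOT G2=NOT 0=1 G2=0(const) G3=G2=0 G4=G2|G1=0|1=1 -> 11001
Fixed point reached at step 2: 11001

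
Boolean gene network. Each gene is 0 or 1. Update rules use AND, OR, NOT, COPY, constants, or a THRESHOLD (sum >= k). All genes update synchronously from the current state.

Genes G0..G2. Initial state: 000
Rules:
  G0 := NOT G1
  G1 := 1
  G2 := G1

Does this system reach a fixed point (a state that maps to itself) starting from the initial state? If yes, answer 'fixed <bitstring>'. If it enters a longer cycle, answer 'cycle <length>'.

Answer: fixed 011

Derivation:
Step 0: 000
Step 1: G0=NOT G1=NOT 0=1 G1=1(const) G2=G1=0 -> 110
Step 2: G0=NOT G1=NOT 1=0 G1=1(const) G2=G1=1 -> 011
Step 3: G0=NOT G1=NOT 1=0 G1=1(const) G2=G1=1 -> 011
Fixed point reached at step 2: 011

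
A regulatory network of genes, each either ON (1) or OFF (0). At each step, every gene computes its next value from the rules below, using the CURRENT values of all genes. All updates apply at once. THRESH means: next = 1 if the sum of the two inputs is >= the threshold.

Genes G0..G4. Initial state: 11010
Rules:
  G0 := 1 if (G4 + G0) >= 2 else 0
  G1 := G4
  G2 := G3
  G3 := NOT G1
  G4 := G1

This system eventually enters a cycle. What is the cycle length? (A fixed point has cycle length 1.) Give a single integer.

Step 0: 11010
Step 1: G0=(0+1>=2)=0 G1=G4=0 G2=G3=1 G3=NOT G1=NOT 1=0 G4=G1=1 -> 00101
Step 2: G0=(1+0>=2)=0 G1=G4=1 G2=G3=0 G3=NOT G1=NOT 0=1 G4=G1=0 -> 01010
Step 3: G0=(0+0>=2)=0 G1=G4=0 G2=G3=1 G3=NOT G1=NOT 1=0 G4=G1=1 -> 00101
State from step 3 equals state from step 1 -> cycle length 2

Answer: 2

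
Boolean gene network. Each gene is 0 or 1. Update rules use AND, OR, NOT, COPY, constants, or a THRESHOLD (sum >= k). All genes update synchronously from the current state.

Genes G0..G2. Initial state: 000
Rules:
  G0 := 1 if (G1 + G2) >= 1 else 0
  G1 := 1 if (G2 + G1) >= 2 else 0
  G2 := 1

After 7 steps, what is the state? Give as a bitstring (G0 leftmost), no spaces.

Step 1: G0=(0+0>=1)=0 G1=(0+0>=2)=0 G2=1(const) -> 001
Step 2: G0=(0+1>=1)=1 G1=(1+0>=2)=0 G2=1(const) -> 101
Step 3: G0=(0+1>=1)=1 G1=(1+0>=2)=0 G2=1(const) -> 101
Step 4: G0=(0+1>=1)=1 G1=(1+0>=2)=0 G2=1(const) -> 101
Step 5: G0=(0+1>=1)=1 G1=(1+0>=2)=0 G2=1(const) -> 101
Step 6: G0=(0+1>=1)=1 G1=(1+0>=2)=0 G2=1(const) -> 101
Step 7: G0=(0+1>=1)=1 G1=(1+0>=2)=0 G2=1(const) -> 101

101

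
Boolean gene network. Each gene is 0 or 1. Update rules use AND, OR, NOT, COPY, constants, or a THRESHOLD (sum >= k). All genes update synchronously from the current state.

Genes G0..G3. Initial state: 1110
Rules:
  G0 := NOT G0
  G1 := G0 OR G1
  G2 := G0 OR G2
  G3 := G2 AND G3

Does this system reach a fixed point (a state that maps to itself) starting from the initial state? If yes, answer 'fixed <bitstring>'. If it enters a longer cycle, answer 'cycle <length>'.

Answer: cycle 2

Derivation:
Step 0: 1110
Step 1: G0=NOT G0=NOT 1=0 G1=G0|G1=1|1=1 G2=G0|G2=1|1=1 G3=G2&G3=1&0=0 -> 0110
Step 2: G0=NOT G0=NOT 0=1 G1=G0|G1=0|1=1 G2=G0|G2=0|1=1 G3=G2&G3=1&0=0 -> 1110
Cycle of length 2 starting at step 0 -> no fixed point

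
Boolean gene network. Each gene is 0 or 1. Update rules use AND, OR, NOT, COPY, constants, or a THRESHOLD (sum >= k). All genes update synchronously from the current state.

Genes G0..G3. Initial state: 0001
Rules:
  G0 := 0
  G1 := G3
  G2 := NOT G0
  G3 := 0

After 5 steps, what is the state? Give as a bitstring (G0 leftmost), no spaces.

Step 1: G0=0(const) G1=G3=1 G2=NOT G0=NOT 0=1 G3=0(const) -> 0110
Step 2: G0=0(const) G1=G3=0 G2=NOT G0=NOT 0=1 G3=0(const) -> 0010
Step 3: G0=0(const) G1=G3=0 G2=NOT G0=NOT 0=1 G3=0(const) -> 0010
Step 4: G0=0(const) G1=G3=0 G2=NOT G0=NOT 0=1 G3=0(const) -> 0010
Step 5: G0=0(const) G1=G3=0 G2=NOT G0=NOT 0=1 G3=0(const) -> 0010

0010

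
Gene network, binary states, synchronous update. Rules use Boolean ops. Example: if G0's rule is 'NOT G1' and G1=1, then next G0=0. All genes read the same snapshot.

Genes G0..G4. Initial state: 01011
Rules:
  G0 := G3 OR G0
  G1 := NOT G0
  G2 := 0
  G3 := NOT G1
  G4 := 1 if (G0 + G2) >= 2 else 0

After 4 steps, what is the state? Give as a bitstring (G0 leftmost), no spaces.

Step 1: G0=G3|G0=1|0=1 G1=NOT G0=NOT 0=1 G2=0(const) G3=NOT G1=NOT 1=0 G4=(0+0>=2)=0 -> 11000
Step 2: G0=G3|G0=0|1=1 G1=NOT G0=NOT 1=0 G2=0(const) G3=NOT G1=NOT 1=0 G4=(1+0>=2)=0 -> 10000
Step 3: G0=G3|G0=0|1=1 G1=NOT G0=NOT 1=0 G2=0(const) G3=NOT G1=NOT 0=1 G4=(1+0>=2)=0 -> 10010
Step 4: G0=G3|G0=1|1=1 G1=NOT G0=NOT 1=0 G2=0(const) G3=NOT G1=NOT 0=1 G4=(1+0>=2)=0 -> 10010

10010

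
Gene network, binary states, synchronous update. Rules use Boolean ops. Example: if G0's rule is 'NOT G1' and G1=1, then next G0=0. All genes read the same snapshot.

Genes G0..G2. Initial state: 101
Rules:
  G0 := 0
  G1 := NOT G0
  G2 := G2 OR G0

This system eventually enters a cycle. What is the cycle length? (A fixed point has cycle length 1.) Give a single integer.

Step 0: 101
Step 1: G0=0(const) G1=NOT G0=NOT 1=0 G2=G2|G0=1|1=1 -> 001
Step 2: G0=0(const) G1=NOT G0=NOT 0=1 G2=G2|G0=1|0=1 -> 011
Step 3: G0=0(const) G1=NOT G0=NOT 0=1 G2=G2|G0=1|0=1 -> 011
State from step 3 equals state from step 2 -> cycle length 1

Answer: 1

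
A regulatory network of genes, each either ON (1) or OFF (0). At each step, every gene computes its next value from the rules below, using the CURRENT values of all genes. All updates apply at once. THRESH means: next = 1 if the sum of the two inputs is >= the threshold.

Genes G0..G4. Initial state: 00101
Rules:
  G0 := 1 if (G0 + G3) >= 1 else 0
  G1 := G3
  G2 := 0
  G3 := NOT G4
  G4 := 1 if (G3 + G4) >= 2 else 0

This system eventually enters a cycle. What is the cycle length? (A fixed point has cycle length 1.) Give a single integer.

Step 0: 00101
Step 1: G0=(0+0>=1)=0 G1=G3=0 G2=0(const) G3=NOT G4=NOT 1=0 G4=(0+1>=2)=0 -> 00000
Step 2: G0=(0+0>=1)=0 G1=G3=0 G2=0(const) G3=NOT G4=NOT 0=1 G4=(0+0>=2)=0 -> 00010
Step 3: G0=(0+1>=1)=1 G1=G3=1 G2=0(const) G3=NOT G4=NOT 0=1 G4=(1+0>=2)=0 -> 11010
Step 4: G0=(1+1>=1)=1 G1=G3=1 G2=0(const) G3=NOT G4=NOT 0=1 G4=(1+0>=2)=0 -> 11010
State from step 4 equals state from step 3 -> cycle length 1

Answer: 1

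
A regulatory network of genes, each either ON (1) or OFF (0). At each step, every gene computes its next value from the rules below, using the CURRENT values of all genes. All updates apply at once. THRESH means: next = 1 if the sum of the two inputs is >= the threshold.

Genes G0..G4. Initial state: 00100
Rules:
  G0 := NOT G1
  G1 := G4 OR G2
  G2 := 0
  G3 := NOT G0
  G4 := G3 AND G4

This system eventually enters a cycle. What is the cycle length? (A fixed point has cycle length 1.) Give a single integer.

Step 0: 00100
Step 1: G0=NOT G1=NOT 0=1 G1=G4|G2=0|1=1 G2=0(const) G3=NOT G0=NOT 0=1 G4=G3&G4=0&0=0 -> 11010
Step 2: G0=NOT G1=NOT 1=0 G1=G4|G2=0|0=0 G2=0(const) G3=NOT G0=NOT 1=0 G4=G3&G4=1&0=0 -> 00000
Step 3: G0=NOT G1=NOT 0=1 G1=G4|G2=0|0=0 G2=0(const) G3=NOT G0=NOT 0=1 G4=G3&G4=0&0=0 -> 10010
Step 4: G0=NOT G1=NOT 0=1 G1=G4|G2=0|0=0 G2=0(const) G3=NOT G0=NOT 1=0 G4=G3&G4=1&0=0 -> 10000
Step 5: G0=NOT G1=NOT 0=1 G1=G4|G2=0|0=0 G2=0(const) G3=NOT G0=NOT 1=0 G4=G3&G4=0&0=0 -> 10000
State from step 5 equals state from step 4 -> cycle length 1

Answer: 1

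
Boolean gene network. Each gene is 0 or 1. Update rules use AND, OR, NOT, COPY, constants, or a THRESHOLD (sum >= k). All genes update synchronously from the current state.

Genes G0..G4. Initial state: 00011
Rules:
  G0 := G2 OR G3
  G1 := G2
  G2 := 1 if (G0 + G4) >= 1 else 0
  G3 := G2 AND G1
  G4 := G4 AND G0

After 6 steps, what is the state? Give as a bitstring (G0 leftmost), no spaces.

Step 1: G0=G2|G3=0|1=1 G1=G2=0 G2=(0+1>=1)=1 G3=G2&G1=0&0=0 G4=G4&G0=1&0=0 -> 10100
Step 2: G0=G2|G3=1|0=1 G1=G2=1 G2=(1+0>=1)=1 G3=G2&G1=1&0=0 G4=G4&G0=0&1=0 -> 11100
Step 3: G0=G2|G3=1|0=1 G1=G2=1 G2=(1+0>=1)=1 G3=G2&G1=1&1=1 G4=G4&G0=0&1=0 -> 11110
Step 4: G0=G2|G3=1|1=1 G1=G2=1 G2=(1+0>=1)=1 G3=G2&G1=1&1=1 G4=G4&G0=0&1=0 -> 11110
Step 5: G0=G2|G3=1|1=1 G1=G2=1 G2=(1+0>=1)=1 G3=G2&G1=1&1=1 G4=G4&G0=0&1=0 -> 11110
Step 6: G0=G2|G3=1|1=1 G1=G2=1 G2=(1+0>=1)=1 G3=G2&G1=1&1=1 G4=G4&G0=0&1=0 -> 11110

11110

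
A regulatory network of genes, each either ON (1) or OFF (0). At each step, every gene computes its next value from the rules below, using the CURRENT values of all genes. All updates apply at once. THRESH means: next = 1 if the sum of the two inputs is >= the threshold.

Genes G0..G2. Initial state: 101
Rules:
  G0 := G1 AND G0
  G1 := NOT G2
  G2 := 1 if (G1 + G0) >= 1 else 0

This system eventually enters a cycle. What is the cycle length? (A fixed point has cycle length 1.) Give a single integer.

Step 0: 101
Step 1: G0=G1&G0=0&1=0 G1=NOT G2=NOT 1=0 G2=(0+1>=1)=1 -> 001
Step 2: G0=G1&G0=0&0=0 G1=NOT G2=NOT 1=0 G2=(0+0>=1)=0 -> 000
Step 3: G0=G1&G0=0&0=0 G1=NOT G2=NOT 0=1 G2=(0+0>=1)=0 -> 010
Step 4: G0=G1&G0=1&0=0 G1=NOT G2=NOT 0=1 G2=(1+0>=1)=1 -> 011
Step 5: G0=G1&G0=1&0=0 G1=NOT G2=NOT 1=0 G2=(1+0>=1)=1 -> 001
State from step 5 equals state from step 1 -> cycle length 4

Answer: 4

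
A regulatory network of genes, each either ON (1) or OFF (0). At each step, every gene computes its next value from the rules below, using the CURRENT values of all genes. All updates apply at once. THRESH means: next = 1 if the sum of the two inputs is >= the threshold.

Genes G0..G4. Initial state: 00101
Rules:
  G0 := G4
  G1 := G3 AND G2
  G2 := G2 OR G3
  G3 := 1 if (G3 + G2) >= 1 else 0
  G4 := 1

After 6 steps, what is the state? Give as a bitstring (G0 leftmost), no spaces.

Step 1: G0=G4=1 G1=G3&G2=0&1=0 G2=G2|G3=1|0=1 G3=(0+1>=1)=1 G4=1(const) -> 10111
Step 2: G0=G4=1 G1=G3&G2=1&1=1 G2=G2|G3=1|1=1 G3=(1+1>=1)=1 G4=1(const) -> 11111
Step 3: G0=G4=1 G1=G3&G2=1&1=1 G2=G2|G3=1|1=1 G3=(1+1>=1)=1 G4=1(const) -> 11111
Step 4: G0=G4=1 G1=G3&G2=1&1=1 G2=G2|G3=1|1=1 G3=(1+1>=1)=1 G4=1(const) -> 11111
Step 5: G0=G4=1 G1=G3&G2=1&1=1 G2=G2|G3=1|1=1 G3=(1+1>=1)=1 G4=1(const) -> 11111
Step 6: G0=G4=1 G1=G3&G2=1&1=1 G2=G2|G3=1|1=1 G3=(1+1>=1)=1 G4=1(const) -> 11111

11111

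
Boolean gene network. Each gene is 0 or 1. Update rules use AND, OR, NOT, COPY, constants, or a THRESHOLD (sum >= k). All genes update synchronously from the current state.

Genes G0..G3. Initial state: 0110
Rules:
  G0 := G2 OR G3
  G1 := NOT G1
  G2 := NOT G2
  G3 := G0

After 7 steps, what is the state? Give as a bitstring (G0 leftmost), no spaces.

Step 1: G0=G2|G3=1|0=1 G1=NOT G1=NOT 1=0 G2=NOT G2=NOT 1=0 G3=G0=0 -> 1000
Step 2: G0=G2|G3=0|0=0 G1=NOT G1=NOT 0=1 G2=NOT G2=NOT 0=1 G3=G0=1 -> 0111
Step 3: G0=G2|G3=1|1=1 G1=NOT G1=NOT 1=0 G2=NOT G2=NOT 1=0 G3=G0=0 -> 1000
Step 4: G0=G2|G3=0|0=0 G1=NOT G1=NOT 0=1 G2=NOT G2=NOT 0=1 G3=G0=1 -> 0111
Step 5: G0=G2|G3=1|1=1 G1=NOT G1=NOT 1=0 G2=NOT G2=NOT 1=0 G3=G0=0 -> 1000
Step 6: G0=G2|G3=0|0=0 G1=NOT G1=NOT 0=1 G2=NOT G2=NOT 0=1 G3=G0=1 -> 0111
Step 7: G0=G2|G3=1|1=1 G1=NOT G1=NOT 1=0 G2=NOT G2=NOT 1=0 G3=G0=0 -> 1000

1000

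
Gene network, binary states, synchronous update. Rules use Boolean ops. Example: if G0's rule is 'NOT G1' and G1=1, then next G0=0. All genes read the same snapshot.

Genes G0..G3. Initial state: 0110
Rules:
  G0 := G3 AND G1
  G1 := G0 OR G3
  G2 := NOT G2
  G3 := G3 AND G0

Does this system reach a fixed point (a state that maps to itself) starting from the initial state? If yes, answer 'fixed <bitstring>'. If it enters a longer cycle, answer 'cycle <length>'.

Answer: cycle 2

Derivation:
Step 0: 0110
Step 1: G0=G3&G1=0&1=0 G1=G0|G3=0|0=0 G2=NOT G2=NOT 1=0 G3=G3&G0=0&0=0 -> 0000
Step 2: G0=G3&G1=0&0=0 G1=G0|G3=0|0=0 G2=NOT G2=NOT 0=1 G3=G3&G0=0&0=0 -> 0010
Step 3: G0=G3&G1=0&0=0 G1=G0|G3=0|0=0 G2=NOT G2=NOT 1=0 G3=G3&G0=0&0=0 -> 0000
Cycle of length 2 starting at step 1 -> no fixed point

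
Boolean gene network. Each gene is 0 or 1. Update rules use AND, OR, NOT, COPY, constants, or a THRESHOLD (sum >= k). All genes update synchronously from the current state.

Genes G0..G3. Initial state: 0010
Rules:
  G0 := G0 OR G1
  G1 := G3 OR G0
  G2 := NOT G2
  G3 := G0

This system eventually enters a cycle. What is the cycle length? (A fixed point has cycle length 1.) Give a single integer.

Step 0: 0010
Step 1: G0=G0|G1=0|0=0 G1=G3|G0=0|0=0 G2=NOT G2=NOT 1=0 G3=G0=0 -> 0000
Step 2: G0=G0|G1=0|0=0 G1=G3|G0=0|0=0 G2=NOT G2=NOT 0=1 G3=G0=0 -> 0010
State from step 2 equals state from step 0 -> cycle length 2

Answer: 2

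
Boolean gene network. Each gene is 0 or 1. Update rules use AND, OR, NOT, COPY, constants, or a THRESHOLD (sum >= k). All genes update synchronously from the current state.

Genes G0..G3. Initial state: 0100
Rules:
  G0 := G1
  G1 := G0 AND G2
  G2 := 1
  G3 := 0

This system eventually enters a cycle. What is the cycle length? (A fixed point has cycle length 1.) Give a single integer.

Step 0: 0100
Step 1: G0=G1=1 G1=G0&G2=0&0=0 G2=1(const) G3=0(const) -> 1010
Step 2: G0=G1=0 G1=G0&G2=1&1=1 G2=1(const) G3=0(const) -> 0110
Step 3: G0=G1=1 G1=G0&G2=0&1=0 G2=1(const) G3=0(const) -> 1010
State from step 3 equals state from step 1 -> cycle length 2

Answer: 2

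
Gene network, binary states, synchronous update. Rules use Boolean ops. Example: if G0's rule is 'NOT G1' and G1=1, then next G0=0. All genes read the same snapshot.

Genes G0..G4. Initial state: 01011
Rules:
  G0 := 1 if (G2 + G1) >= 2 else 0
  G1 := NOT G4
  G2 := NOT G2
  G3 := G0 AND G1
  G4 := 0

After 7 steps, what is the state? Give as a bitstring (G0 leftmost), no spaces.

Step 1: G0=(0+1>=2)=0 G1=NOT G4=NOT 1=0 G2=NOT G2=NOT 0=1 G3=G0&G1=0&1=0 G4=0(const) -> 00100
Step 2: G0=(1+0>=2)=0 G1=NOT G4=NOT 0=1 G2=NOT G2=NOT 1=0 G3=G0&G1=0&0=0 G4=0(const) -> 01000
Step 3: G0=(0+1>=2)=0 G1=NOT G4=NOT 0=1 G2=NOT G2=NOT 0=1 G3=G0&G1=0&1=0 G4=0(const) -> 01100
Step 4: G0=(1+1>=2)=1 G1=NOT G4=NOT 0=1 G2=NOT G2=NOT 1=0 G3=G0&G1=0&1=0 G4=0(const) -> 11000
Step 5: G0=(0+1>=2)=0 G1=NOT G4=NOT 0=1 G2=NOT G2=NOT 0=1 G3=G0&G1=1&1=1 G4=0(const) -> 01110
Step 6: G0=(1+1>=2)=1 G1=NOT G4=NOT 0=1 G2=NOT G2=NOT 1=0 G3=G0&G1=0&1=0 G4=0(const) -> 11000
Step 7: G0=(0+1>=2)=0 G1=NOT G4=NOT 0=1 G2=NOT G2=NOT 0=1 G3=G0&G1=1&1=1 G4=0(const) -> 01110

01110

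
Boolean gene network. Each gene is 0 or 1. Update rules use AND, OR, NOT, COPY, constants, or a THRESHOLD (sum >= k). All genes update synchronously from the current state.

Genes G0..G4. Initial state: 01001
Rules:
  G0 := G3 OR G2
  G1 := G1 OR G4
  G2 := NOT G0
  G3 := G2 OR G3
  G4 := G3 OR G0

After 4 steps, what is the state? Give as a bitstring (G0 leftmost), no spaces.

Step 1: G0=G3|G2=0|0=0 G1=G1|G4=1|1=1 G2=NOT G0=NOT 0=1 G3=G2|G3=0|0=0 G4=G3|G0=0|0=0 -> 01100
Step 2: G0=G3|G2=0|1=1 G1=G1|G4=1|0=1 G2=NOT G0=NOT 0=1 G3=G2|G3=1|0=1 G4=G3|G0=0|0=0 -> 11110
Step 3: G0=G3|G2=1|1=1 G1=G1|G4=1|0=1 G2=NOT G0=NOT 1=0 G3=G2|G3=1|1=1 G4=G3|G0=1|1=1 -> 11011
Step 4: G0=G3|G2=1|0=1 G1=G1|G4=1|1=1 G2=NOT G0=NOT 1=0 G3=G2|G3=0|1=1 G4=G3|G0=1|1=1 -> 11011

11011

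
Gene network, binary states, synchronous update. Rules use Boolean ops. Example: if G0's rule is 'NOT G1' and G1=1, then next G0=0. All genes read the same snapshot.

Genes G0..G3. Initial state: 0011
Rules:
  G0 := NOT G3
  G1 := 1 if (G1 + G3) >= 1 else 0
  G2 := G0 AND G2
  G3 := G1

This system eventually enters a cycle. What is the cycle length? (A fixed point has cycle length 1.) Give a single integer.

Answer: 1

Derivation:
Step 0: 0011
Step 1: G0=NOT G3=NOT 1=0 G1=(0+1>=1)=1 G2=G0&G2=0&1=0 G3=G1=0 -> 0100
Step 2: G0=NOT G3=NOT 0=1 G1=(1+0>=1)=1 G2=G0&G2=0&0=0 G3=G1=1 -> 1101
Step 3: G0=NOT G3=NOT 1=0 G1=(1+1>=1)=1 G2=G0&G2=1&0=0 G3=G1=1 -> 0101
Step 4: G0=NOT G3=NOT 1=0 G1=(1+1>=1)=1 G2=G0&G2=0&0=0 G3=G1=1 -> 0101
State from step 4 equals state from step 3 -> cycle length 1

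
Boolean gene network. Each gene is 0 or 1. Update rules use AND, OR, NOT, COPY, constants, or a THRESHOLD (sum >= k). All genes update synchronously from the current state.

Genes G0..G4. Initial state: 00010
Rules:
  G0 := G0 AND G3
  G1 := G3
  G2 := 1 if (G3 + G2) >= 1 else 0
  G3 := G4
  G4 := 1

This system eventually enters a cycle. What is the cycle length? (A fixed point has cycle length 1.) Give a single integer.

Step 0: 00010
Step 1: G0=G0&G3=0&1=0 G1=G3=1 G2=(1+0>=1)=1 G3=G4=0 G4=1(const) -> 01101
Step 2: G0=G0&G3=0&0=0 G1=G3=0 G2=(0+1>=1)=1 G3=G4=1 G4=1(const) -> 00111
Step 3: G0=G0&G3=0&1=0 G1=G3=1 G2=(1+1>=1)=1 G3=G4=1 G4=1(const) -> 01111
Step 4: G0=G0&G3=0&1=0 G1=G3=1 G2=(1+1>=1)=1 G3=G4=1 G4=1(const) -> 01111
State from step 4 equals state from step 3 -> cycle length 1

Answer: 1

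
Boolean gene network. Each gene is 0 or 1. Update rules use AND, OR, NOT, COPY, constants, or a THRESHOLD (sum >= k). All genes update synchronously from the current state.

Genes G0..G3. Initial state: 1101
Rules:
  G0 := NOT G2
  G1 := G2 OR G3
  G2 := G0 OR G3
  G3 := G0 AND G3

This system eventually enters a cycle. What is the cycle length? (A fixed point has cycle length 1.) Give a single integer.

Step 0: 1101
Step 1: G0=NOT G2=NOT 0=1 G1=G2|G3=0|1=1 G2=G0|G3=1|1=1 G3=G0&G3=1&1=1 -> 1111
Step 2: G0=NOT G2=NOT 1=0 G1=G2|G3=1|1=1 G2=G0|G3=1|1=1 G3=G0&G3=1&1=1 -> 0111
Step 3: G0=NOT G2=NOT 1=0 G1=G2|G3=1|1=1 G2=G0|G3=0|1=1 G3=G0&G3=0&1=0 -> 0110
Step 4: G0=NOT G2=NOT 1=0 G1=G2|G3=1|0=1 G2=G0|G3=0|0=0 G3=G0&G3=0&0=0 -> 0100
Step 5: G0=NOT G2=NOT 0=1 G1=G2|G3=0|0=0 G2=G0|G3=0|0=0 G3=G0&G3=0&0=0 -> 1000
Step 6: G0=NOT G2=NOT 0=1 G1=G2|G3=0|0=0 G2=G0|G3=1|0=1 G3=G0&G3=1&0=0 -> 1010
Step 7: G0=NOT G2=NOT 1=0 G1=G2|G3=1|0=1 G2=G0|G3=1|0=1 G3=G0&G3=1&0=0 -> 0110
State from step 7 equals state from step 3 -> cycle length 4

Answer: 4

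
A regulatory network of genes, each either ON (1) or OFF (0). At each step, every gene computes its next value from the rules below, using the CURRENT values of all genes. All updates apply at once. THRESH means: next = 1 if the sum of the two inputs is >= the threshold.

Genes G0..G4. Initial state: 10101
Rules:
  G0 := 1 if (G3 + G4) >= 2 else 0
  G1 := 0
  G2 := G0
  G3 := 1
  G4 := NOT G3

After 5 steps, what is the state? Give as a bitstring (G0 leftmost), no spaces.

Step 1: G0=(0+1>=2)=0 G1=0(const) G2=G0=1 G3=1(const) G4=NOT G3=NOT 0=1 -> 00111
Step 2: G0=(1+1>=2)=1 G1=0(const) G2=G0=0 G3=1(const) G4=NOT G3=NOT 1=0 -> 10010
Step 3: G0=(1+0>=2)=0 G1=0(const) G2=G0=1 G3=1(const) G4=NOT G3=NOT 1=0 -> 00110
Step 4: G0=(1+0>=2)=0 G1=0(const) G2=G0=0 G3=1(const) G4=NOT G3=NOT 1=0 -> 00010
Step 5: G0=(1+0>=2)=0 G1=0(const) G2=G0=0 G3=1(const) G4=NOT G3=NOT 1=0 -> 00010

00010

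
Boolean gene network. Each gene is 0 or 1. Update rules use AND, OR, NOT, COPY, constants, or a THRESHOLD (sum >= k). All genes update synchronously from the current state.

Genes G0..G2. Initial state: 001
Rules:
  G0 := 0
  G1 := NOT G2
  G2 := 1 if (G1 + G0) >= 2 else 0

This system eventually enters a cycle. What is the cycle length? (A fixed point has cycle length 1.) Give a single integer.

Answer: 1

Derivation:
Step 0: 001
Step 1: G0=0(const) G1=NOT G2=NOT 1=0 G2=(0+0>=2)=0 -> 000
Step 2: G0=0(const) G1=NOT G2=NOT 0=1 G2=(0+0>=2)=0 -> 010
Step 3: G0=0(const) G1=NOT G2=NOT 0=1 G2=(1+0>=2)=0 -> 010
State from step 3 equals state from step 2 -> cycle length 1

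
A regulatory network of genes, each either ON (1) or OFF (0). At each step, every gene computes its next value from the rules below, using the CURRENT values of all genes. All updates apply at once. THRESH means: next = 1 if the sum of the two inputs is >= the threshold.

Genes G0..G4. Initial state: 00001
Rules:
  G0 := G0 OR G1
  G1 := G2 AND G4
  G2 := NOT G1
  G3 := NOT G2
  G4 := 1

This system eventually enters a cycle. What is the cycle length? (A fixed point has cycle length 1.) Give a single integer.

Answer: 4

Derivation:
Step 0: 00001
Step 1: G0=G0|G1=0|0=0 G1=G2&G4=0&1=0 G2=NOT G1=NOT 0=1 G3=NOT G2=NOT 0=1 G4=1(const) -> 00111
Step 2: G0=G0|G1=0|0=0 G1=G2&G4=1&1=1 G2=NOT G1=NOT 0=1 G3=NOT G2=NOT 1=0 G4=1(const) -> 01101
Step 3: G0=G0|G1=0|1=1 G1=G2&G4=1&1=1 G2=NOT G1=NOT 1=0 G3=NOT G2=NOT 1=0 G4=1(const) -> 11001
Step 4: G0=G0|G1=1|1=1 G1=G2&G4=0&1=0 G2=NOT G1=NOT 1=0 G3=NOT G2=NOT 0=1 G4=1(const) -> 10011
Step 5: G0=G0|G1=1|0=1 G1=G2&G4=0&1=0 G2=NOT G1=NOT 0=1 G3=NOT G2=NOT 0=1 G4=1(const) -> 10111
Step 6: G0=G0|G1=1|0=1 G1=G2&G4=1&1=1 G2=NOT G1=NOT 0=1 G3=NOT G2=NOT 1=0 G4=1(const) -> 11101
Step 7: G0=G0|G1=1|1=1 G1=G2&G4=1&1=1 G2=NOT G1=NOT 1=0 G3=NOT G2=NOT 1=0 G4=1(const) -> 11001
State from step 7 equals state from step 3 -> cycle length 4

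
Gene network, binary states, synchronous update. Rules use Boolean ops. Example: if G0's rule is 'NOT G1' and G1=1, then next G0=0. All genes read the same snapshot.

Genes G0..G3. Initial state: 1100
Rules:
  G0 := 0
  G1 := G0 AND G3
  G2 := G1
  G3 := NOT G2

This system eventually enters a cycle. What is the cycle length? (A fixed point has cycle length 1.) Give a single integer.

Step 0: 1100
Step 1: G0=0(const) G1=G0&G3=1&0=0 G2=G1=1 G3=NOT G2=NOT 0=1 -> 0011
Step 2: G0=0(const) G1=G0&G3=0&1=0 G2=G1=0 G3=NOT G2=NOT 1=0 -> 0000
Step 3: G0=0(const) G1=G0&G3=0&0=0 G2=G1=0 G3=NOT G2=NOT 0=1 -> 0001
Step 4: G0=0(const) G1=G0&G3=0&1=0 G2=G1=0 G3=NOT G2=NOT 0=1 -> 0001
State from step 4 equals state from step 3 -> cycle length 1

Answer: 1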